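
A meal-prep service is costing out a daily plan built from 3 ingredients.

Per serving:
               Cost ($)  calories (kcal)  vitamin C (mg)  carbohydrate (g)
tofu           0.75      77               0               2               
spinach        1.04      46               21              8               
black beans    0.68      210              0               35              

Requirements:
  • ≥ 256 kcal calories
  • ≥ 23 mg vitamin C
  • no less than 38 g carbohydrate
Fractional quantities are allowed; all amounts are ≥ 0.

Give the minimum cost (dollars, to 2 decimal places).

$1.80

Let x1 = servings of tofu, x2 = servings of spinach, x3 = servings of black beans.
min 0.75x1 + 1.04x2 + 0.68x3 subject to:
  77x1 + 46x2 + 210x3 ≥ 256   (calories)
  21x2 ≥ 23   (vitamin C)
  2x1 + 8x2 + 35x3 ≥ 38   (carbohydrate)
  x1, x2, x3 ≥ 0.
At the optimum only spinach, black beans are positive (tofu = 0). Binding constraints: calories and vitamin C.
That vertex is x2 = 1.095, x3 = 0.9791.
Hence cost = 1.04·1.095 + 0.68·0.9791 = $1.8046.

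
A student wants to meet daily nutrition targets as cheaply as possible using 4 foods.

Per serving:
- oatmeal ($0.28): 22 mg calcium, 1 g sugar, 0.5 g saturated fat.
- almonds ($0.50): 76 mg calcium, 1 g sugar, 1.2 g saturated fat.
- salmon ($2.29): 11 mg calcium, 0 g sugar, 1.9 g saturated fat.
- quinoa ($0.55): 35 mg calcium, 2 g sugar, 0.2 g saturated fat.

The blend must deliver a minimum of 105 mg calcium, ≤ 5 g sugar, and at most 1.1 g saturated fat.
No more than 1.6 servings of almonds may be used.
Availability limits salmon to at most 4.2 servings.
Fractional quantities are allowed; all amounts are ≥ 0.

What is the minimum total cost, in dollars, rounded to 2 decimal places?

$1.20

Let x1 = servings of oatmeal, x2 = servings of almonds, x3 = servings of salmon, x4 = servings of quinoa.
Minimise 0.28x1 + 0.5x2 + 2.29x3 + 0.55x4 with:
  22x1 + 76x2 + 11x3 + 35x4 ≥ 105   (calcium)
  1x1 + 1x2 + 2x4 ≤ 5   (sugar)
  0.5x1 + 1.2x2 + 1.9x3 + 0.2x4 ≤ 1.1   (saturated fat)
  x2 ≤ 1.6
  x3 ≤ 4.2
  x1, x2, x3, x4 ≥ 0.
At the optimum only almonds, quinoa are positive (oatmeal, salmon = 0). The calcium and saturated fat requirements are met with equality.
Optimal quantities: almonds = 0.653 servings, quinoa = 1.582 servings.
Cost = 0.5·0.653 + 0.55·1.582 = 1.1966.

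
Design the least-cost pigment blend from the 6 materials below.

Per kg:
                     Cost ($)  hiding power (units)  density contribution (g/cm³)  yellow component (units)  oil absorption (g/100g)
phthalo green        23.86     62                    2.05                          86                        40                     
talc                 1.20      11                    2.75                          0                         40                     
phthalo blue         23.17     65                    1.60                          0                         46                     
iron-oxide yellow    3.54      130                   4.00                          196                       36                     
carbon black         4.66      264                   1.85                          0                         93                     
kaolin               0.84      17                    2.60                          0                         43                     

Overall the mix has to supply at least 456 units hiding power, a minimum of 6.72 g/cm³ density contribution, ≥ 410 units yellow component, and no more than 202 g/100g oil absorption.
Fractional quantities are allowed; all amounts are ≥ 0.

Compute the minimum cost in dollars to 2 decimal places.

Let x1 = kg of phthalo green, x2 = kg of talc, x3 = kg of phthalo blue, x4 = kg of iron-oxide yellow, x5 = kg of carbon black, x6 = kg of kaolin.
min 23.86x1 + 1.2x2 + 23.17x3 + 3.54x4 + 4.66x5 + 0.84x6 s.t.:
  62x1 + 11x2 + 65x3 + 130x4 + 264x5 + 17x6 ≥ 456   (hiding power)
  2.05x1 + 2.75x2 + 1.6x3 + 4x4 + 1.85x5 + 2.6x6 ≥ 6.72   (density contribution)
  86x1 + 196x4 ≥ 410   (yellow component)
  40x1 + 40x2 + 46x3 + 36x4 + 93x5 + 43x6 ≤ 202   (oil absorption)
  x1, x2, x3, x4, x5, x6 ≥ 0.
The optimal basis is {iron-oxide yellow, carbon black}; phthalo green, talc, phthalo blue, kaolin drop out. The hiding power and yellow component requirements are met with equality.
Optimal quantities: iron-oxide yellow = 2.092 kg, carbon black = 0.6972 kg.
Objective = 3.54·2.092 + 4.66·0.6972 = 10.6546.

$10.65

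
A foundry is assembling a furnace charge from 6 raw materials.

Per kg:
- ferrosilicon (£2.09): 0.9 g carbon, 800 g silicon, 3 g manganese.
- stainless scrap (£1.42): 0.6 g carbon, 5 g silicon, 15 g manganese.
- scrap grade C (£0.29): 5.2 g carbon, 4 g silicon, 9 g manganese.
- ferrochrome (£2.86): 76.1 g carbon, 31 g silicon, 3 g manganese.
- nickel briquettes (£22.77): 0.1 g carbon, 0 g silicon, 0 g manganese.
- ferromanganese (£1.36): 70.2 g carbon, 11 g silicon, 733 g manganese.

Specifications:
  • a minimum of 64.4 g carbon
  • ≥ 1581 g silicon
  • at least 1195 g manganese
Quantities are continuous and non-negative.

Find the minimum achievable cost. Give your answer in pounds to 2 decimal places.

£6.29

This is a linear program. Let x1 = kg of ferrosilicon, x2 = kg of stainless scrap, x3 = kg of scrap grade C, x4 = kg of ferrochrome, x5 = kg of nickel briquettes, x6 = kg of ferromanganese.
Minimise 2.09x1 + 1.42x2 + 0.29x3 + 2.86x4 + 22.77x5 + 1.36x6 subject to:
  0.9x1 + 0.6x2 + 5.2x3 + 76.1x4 + 0.1x5 + 70.2x6 ≥ 64.4   (carbon)
  800x1 + 5x2 + 4x3 + 31x4 + 11x6 ≥ 1581   (silicon)
  3x1 + 15x2 + 9x3 + 3x4 + 733x6 ≥ 1195   (manganese)
  x1, x2, x3, x4, x5, x6 ≥ 0.
At the optimum only ferrosilicon, ferromanganese are positive (stainless scrap, scrap grade C, ferrochrome, nickel briquettes = 0). There the silicon and manganese constraints are tight.
So ferrosilicon = 1.954 kg, ferromanganese = 1.622 kg.
Cost = 2.09·1.954 + 1.36·1.622 = 6.2898.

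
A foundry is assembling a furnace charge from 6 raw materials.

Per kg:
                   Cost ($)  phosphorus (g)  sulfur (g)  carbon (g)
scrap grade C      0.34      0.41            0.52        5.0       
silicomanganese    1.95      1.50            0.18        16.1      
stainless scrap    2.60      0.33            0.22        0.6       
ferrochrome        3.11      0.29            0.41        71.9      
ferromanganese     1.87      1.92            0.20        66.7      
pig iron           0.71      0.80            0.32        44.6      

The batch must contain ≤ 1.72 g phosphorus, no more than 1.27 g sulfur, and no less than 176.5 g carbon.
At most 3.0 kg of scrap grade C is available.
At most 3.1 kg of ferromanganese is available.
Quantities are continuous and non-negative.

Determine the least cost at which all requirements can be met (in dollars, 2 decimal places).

$5.65

This is a linear program. Let x1 = kg of scrap grade C, x2 = kg of silicomanganese, x3 = kg of stainless scrap, x4 = kg of ferrochrome, x5 = kg of ferromanganese, x6 = kg of pig iron.
Minimize 0.34x1 + 1.95x2 + 2.6x3 + 3.11x4 + 1.87x5 + 0.71x6 s.t.:
  0.41x1 + 1.5x2 + 0.33x3 + 0.29x4 + 1.92x5 + 0.8x6 ≤ 1.72   (phosphorus)
  0.52x1 + 0.18x2 + 0.22x3 + 0.41x4 + 0.2x5 + 0.32x6 ≤ 1.27   (sulfur)
  5x1 + 16.1x2 + 0.6x3 + 71.9x4 + 66.7x5 + 44.6x6 ≥ 176.5   (carbon)
  x1 ≤ 3
  x5 ≤ 3.1
  x1, x2, x3, x4, x5, x6 ≥ 0.
The minimum-cost mix takes nothing from scrap grade C, silicomanganese, stainless scrap, ferromanganese — only ferrochrome, pig iron. There the phosphorus and carbon constraints are tight.
So ferrochrome = 1.446 kg, pig iron = 1.626 kg.
Cost = 3.11·1.446 + 0.71·1.626 = 5.6515.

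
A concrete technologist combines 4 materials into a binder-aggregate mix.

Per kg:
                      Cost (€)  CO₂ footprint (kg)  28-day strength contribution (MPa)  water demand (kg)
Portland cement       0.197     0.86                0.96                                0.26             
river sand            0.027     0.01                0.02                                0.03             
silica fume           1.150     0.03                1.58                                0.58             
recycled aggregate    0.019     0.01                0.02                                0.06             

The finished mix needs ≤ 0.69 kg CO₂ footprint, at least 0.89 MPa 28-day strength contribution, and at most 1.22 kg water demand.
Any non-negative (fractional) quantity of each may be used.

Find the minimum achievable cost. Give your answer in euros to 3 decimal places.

Treat it as an LP. Let x1 = kg of Portland cement, x2 = kg of river sand, x3 = kg of silica fume, x4 = kg of recycled aggregate.
min 0.197x1 + 0.027x2 + 1.15x3 + 0.019x4 subject to:
  0.86x1 + 0.01x2 + 0.03x3 + 0.01x4 ≤ 0.69   (CO₂ footprint)
  0.96x1 + 0.02x2 + 1.58x3 + 0.02x4 ≥ 0.89   (28-day strength contribution)
  0.26x1 + 0.03x2 + 0.58x3 + 0.06x4 ≤ 1.22   (water demand)
  x1, x2, x3, x4 ≥ 0.
The minimum-cost mix takes nothing from river sand, recycled aggregate — only Portland cement, silica fume. The CO₂ footprint and 28-day strength contribution requirements are met with equality.
That vertex is x1 = 0.7996, x3 = 0.07744.
Total cost: 0.197·0.7996 + 1.15·0.07744 = 0.24658.

€0.247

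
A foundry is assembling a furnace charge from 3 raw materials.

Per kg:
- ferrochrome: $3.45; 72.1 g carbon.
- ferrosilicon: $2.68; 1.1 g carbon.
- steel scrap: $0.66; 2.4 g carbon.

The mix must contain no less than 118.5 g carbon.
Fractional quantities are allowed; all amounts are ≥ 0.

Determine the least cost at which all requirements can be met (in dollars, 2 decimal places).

$5.67

Let x1 = kg of ferrochrome, x2 = kg of ferrosilicon, x3 = kg of steel scrap.
Minimize 3.45x1 + 2.68x2 + 0.66x3 with:
  72.1x1 + 1.1x2 + 2.4x3 ≥ 118.5   (carbon)
  x1, x2, x3 ≥ 0.
The optimal basis is {ferrochrome}; ferrosilicon, steel scrap drop out. Binding constraint: carbon.
So ferrochrome = 1.644 kg.
Hence cost = 3.45·1.644 = $5.6718.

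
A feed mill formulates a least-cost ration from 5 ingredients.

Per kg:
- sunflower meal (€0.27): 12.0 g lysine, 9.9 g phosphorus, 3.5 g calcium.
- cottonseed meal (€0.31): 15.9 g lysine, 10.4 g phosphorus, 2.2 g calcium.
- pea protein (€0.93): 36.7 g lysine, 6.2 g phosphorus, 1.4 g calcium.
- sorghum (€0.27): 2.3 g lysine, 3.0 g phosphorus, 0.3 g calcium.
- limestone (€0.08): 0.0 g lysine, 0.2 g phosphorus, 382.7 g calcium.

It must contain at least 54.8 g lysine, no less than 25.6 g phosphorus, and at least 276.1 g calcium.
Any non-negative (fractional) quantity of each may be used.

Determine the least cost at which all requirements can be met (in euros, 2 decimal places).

€1.12

Let x1 = kg of sunflower meal, x2 = kg of cottonseed meal, x3 = kg of pea protein, x4 = kg of sorghum, x5 = kg of limestone.
Minimise 0.27x1 + 0.31x2 + 0.93x3 + 0.27x4 + 0.08x5 subject to:
  12x1 + 15.9x2 + 36.7x3 + 2.3x4 ≥ 54.8   (lysine)
  9.9x1 + 10.4x2 + 6.2x3 + 3x4 + 0.2x5 ≥ 25.6   (phosphorus)
  3.5x1 + 2.2x2 + 1.4x3 + 0.3x4 + 382.7x5 ≥ 276.1   (calcium)
  x1, x2, x3, x4, x5 ≥ 0.
At the optimum only cottonseed meal, limestone are positive (sunflower meal, pea protein, sorghum = 0). The lysine and calcium requirements are met with equality.
That vertex is x2 = 3.447, x5 = 0.7016.
Cost = 0.31·3.447 + 0.08·0.7016 = 1.1247.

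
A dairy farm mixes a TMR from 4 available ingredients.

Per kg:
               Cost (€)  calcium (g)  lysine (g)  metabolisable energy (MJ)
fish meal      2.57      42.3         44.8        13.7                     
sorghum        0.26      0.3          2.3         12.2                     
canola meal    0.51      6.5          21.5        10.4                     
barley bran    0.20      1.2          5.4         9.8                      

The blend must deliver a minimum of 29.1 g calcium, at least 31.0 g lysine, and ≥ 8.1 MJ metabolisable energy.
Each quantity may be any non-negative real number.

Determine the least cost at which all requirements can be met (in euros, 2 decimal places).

Let x1 = kg of fish meal, x2 = kg of sorghum, x3 = kg of canola meal, x4 = kg of barley bran.
Minimise 2.57x1 + 0.26x2 + 0.51x3 + 0.2x4 with:
  42.3x1 + 0.3x2 + 6.5x3 + 1.2x4 ≥ 29.1   (calcium)
  44.8x1 + 2.3x2 + 21.5x3 + 5.4x4 ≥ 31   (lysine)
  13.7x1 + 12.2x2 + 10.4x3 + 9.8x4 ≥ 8.1   (metabolisable energy)
  x1, x2, x3, x4 ≥ 0.
The optimal basis is {fish meal, canola meal}; sorghum, barley bran drop out. The calcium and lysine requirements are met with equality.
Solving gives x1 = 0.686, x3 = 0.01233.
Cost = 2.57·0.686 + 0.51·0.01233 = 1.7693.

€1.77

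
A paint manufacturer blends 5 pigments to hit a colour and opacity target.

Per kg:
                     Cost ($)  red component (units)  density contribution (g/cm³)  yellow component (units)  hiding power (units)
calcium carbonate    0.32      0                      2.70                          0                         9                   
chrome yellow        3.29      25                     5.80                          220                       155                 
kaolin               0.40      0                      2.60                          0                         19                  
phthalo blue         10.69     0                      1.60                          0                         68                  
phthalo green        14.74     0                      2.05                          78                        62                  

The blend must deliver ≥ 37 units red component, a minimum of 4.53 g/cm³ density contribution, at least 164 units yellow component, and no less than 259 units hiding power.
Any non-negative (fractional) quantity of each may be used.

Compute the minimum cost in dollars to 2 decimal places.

Let x1 = kg of calcium carbonate, x2 = kg of chrome yellow, x3 = kg of kaolin, x4 = kg of phthalo blue, x5 = kg of phthalo green.
Minimize 0.32x1 + 3.29x2 + 0.4x3 + 10.69x4 + 14.74x5 with:
  25x2 ≥ 37   (red component)
  2.7x1 + 5.8x2 + 2.6x3 + 1.6x4 + 2.05x5 ≥ 4.53   (density contribution)
  220x2 + 78x5 ≥ 164   (yellow component)
  9x1 + 155x2 + 19x3 + 68x4 + 62x5 ≥ 259   (hiding power)
  x1, x2, x3, x4, x5 ≥ 0.
The minimum-cost mix takes nothing from calcium carbonate, phthalo blue, phthalo green — only chrome yellow, kaolin. There the red component and hiding power constraints are tight.
Optimal quantities: chrome yellow = 1.48 kg, kaolin = 1.558 kg.
Total cost: 3.29·1.48 + 0.4·1.558 = 5.4924.

$5.49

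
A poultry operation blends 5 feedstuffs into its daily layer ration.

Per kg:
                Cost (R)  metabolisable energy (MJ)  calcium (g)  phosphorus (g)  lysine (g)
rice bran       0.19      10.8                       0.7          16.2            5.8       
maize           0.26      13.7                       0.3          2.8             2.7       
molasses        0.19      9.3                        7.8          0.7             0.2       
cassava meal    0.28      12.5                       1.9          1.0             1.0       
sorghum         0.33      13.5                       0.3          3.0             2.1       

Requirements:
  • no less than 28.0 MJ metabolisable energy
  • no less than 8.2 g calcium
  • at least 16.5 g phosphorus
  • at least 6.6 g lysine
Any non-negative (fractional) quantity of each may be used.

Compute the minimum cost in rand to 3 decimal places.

R0.516

Let x1 = kg of rice bran, x2 = kg of maize, x3 = kg of molasses, x4 = kg of cassava meal, x5 = kg of sorghum.
min 0.19x1 + 0.26x2 + 0.19x3 + 0.28x4 + 0.33x5 subject to:
  10.8x1 + 13.7x2 + 9.3x3 + 12.5x4 + 13.5x5 ≥ 28   (metabolisable energy)
  0.7x1 + 0.3x2 + 7.8x3 + 1.9x4 + 0.3x5 ≥ 8.2   (calcium)
  16.2x1 + 2.8x2 + 0.7x3 + 1x4 + 3x5 ≥ 16.5   (phosphorus)
  5.8x1 + 2.7x2 + 0.2x3 + 1x4 + 2.1x5 ≥ 6.6   (lysine)
  x1, x2, x3, x4, x5 ≥ 0.
The optimal basis is {rice bran, molasses}; maize, cassava meal, sorghum drop out. The metabolisable energy and calcium requirements are met with equality.
Solving gives x1 = 1.829, x3 = 0.8872.
Cost = 0.19·1.829 + 0.19·0.8872 = 0.51608.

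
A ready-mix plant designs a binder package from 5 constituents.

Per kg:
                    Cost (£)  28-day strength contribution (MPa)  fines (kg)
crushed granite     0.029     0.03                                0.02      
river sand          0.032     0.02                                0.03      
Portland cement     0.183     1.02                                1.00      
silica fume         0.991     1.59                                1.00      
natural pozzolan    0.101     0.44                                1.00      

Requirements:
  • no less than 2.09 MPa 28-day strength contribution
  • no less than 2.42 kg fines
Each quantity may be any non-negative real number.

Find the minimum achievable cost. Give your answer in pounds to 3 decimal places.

£0.389

This is a linear program. Let x1 = kg of crushed granite, x2 = kg of river sand, x3 = kg of Portland cement, x4 = kg of silica fume, x5 = kg of natural pozzolan.
Minimize 0.029x1 + 0.032x2 + 0.183x3 + 0.991x4 + 0.101x5 with:
  0.03x1 + 0.02x2 + 1.02x3 + 1.59x4 + 0.44x5 ≥ 2.09   (28-day strength contribution)
  0.02x1 + 0.03x2 + 1x3 + 1x4 + 1x5 ≥ 2.42   (fines)
  x1, x2, x3, x4, x5 ≥ 0.
The optimal basis is {Portland cement, natural pozzolan}; crushed granite, river sand, silica fume drop out. Binding constraints: 28-day strength contribution and fines.
That vertex is x3 = 1.768, x5 = 0.6524.
Total cost: 0.183·1.768 + 0.101·0.6524 = 0.38944.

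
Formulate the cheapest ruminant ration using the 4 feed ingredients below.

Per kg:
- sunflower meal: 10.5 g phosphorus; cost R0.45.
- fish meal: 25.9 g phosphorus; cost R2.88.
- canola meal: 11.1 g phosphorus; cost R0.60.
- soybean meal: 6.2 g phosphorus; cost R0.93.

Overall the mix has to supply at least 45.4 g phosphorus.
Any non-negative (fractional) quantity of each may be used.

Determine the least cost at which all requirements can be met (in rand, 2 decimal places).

R1.95

Treat it as an LP. Let x1 = kg of sunflower meal, x2 = kg of fish meal, x3 = kg of canola meal, x4 = kg of soybean meal.
Minimize 0.45x1 + 2.88x2 + 0.6x3 + 0.93x4 s.t.:
  10.5x1 + 25.9x2 + 11.1x3 + 6.2x4 ≥ 45.4   (phosphorus)
  x1, x2, x3, x4 ≥ 0.
The minimum-cost mix takes nothing from fish meal, canola meal, soybean meal — only sunflower meal. There the phosphorus constraint is tight.
That vertex is x1 = 4.324.
Cost = 0.45·4.324 = 1.9458.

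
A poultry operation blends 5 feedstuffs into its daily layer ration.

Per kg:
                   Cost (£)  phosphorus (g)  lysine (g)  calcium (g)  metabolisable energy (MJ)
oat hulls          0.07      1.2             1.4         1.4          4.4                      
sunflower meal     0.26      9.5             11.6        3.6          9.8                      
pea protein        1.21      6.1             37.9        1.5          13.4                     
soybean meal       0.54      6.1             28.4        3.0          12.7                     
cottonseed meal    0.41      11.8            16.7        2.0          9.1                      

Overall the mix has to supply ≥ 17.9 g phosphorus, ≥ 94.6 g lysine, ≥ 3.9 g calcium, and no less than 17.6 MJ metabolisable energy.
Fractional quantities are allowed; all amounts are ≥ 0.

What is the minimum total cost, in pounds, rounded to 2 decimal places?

Set it up as a linear program. Let x1 = kg of oat hulls, x2 = kg of sunflower meal, x3 = kg of pea protein, x4 = kg of soybean meal, x5 = kg of cottonseed meal.
Minimise 0.07x1 + 0.26x2 + 1.21x3 + 0.54x4 + 0.41x5 with:
  1.2x1 + 9.5x2 + 6.1x3 + 6.1x4 + 11.8x5 ≥ 17.9   (phosphorus)
  1.4x1 + 11.6x2 + 37.9x3 + 28.4x4 + 16.7x5 ≥ 94.6   (lysine)
  1.4x1 + 3.6x2 + 1.5x3 + 3x4 + 2x5 ≥ 3.9   (calcium)
  4.4x1 + 9.8x2 + 13.4x3 + 12.7x4 + 9.1x5 ≥ 17.6   (metabolisable energy)
  x1, x2, x3, x4, x5 ≥ 0.
At the optimum only soybean meal is positive (oat hulls, sunflower meal, pea protein, cottonseed meal = 0). There the lysine constraint is tight.
Solving gives x4 = 3.331.
Hence cost = 0.54·3.331 = £1.7987.

£1.80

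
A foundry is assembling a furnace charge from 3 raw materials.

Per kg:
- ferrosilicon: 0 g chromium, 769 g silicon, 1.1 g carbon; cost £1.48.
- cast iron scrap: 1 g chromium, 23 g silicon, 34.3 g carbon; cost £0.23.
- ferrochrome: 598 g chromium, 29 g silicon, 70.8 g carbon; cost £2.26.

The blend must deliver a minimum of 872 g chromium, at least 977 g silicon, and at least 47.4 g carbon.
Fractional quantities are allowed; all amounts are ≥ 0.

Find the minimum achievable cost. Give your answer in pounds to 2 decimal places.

£5.09

Set it up as a linear program. Let x1 = kg of ferrosilicon, x2 = kg of cast iron scrap, x3 = kg of ferrochrome.
Minimise 1.48x1 + 0.23x2 + 2.26x3 s.t.:
  1x2 + 598x3 ≥ 872   (chromium)
  769x1 + 23x2 + 29x3 ≥ 977   (silicon)
  1.1x1 + 34.3x2 + 70.8x3 ≥ 47.4   (carbon)
  x1, x2, x3 ≥ 0.
The minimum-cost mix takes nothing from cast iron scrap — only ferrosilicon, ferrochrome. Binding constraints: chromium and silicon.
That vertex is x1 = 1.215, x3 = 1.458.
Total cost: 1.48·1.215 + 2.26·1.458 = 5.0933.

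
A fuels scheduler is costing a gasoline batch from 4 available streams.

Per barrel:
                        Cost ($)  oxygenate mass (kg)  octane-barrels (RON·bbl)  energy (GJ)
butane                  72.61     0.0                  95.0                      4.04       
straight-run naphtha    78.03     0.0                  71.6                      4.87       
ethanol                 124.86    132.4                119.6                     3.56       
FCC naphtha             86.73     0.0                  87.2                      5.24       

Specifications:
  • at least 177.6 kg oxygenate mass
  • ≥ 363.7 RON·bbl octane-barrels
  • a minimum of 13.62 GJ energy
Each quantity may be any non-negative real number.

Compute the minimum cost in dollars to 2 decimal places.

$325.41

Let x1 = barrels of butane, x2 = barrels of straight-run naphtha, x3 = barrels of ethanol, x4 = barrels of FCC naphtha.
Minimize 72.61x1 + 78.03x2 + 124.86x3 + 86.73x4 subject to:
  132.4x3 ≥ 177.6   (oxygenate mass)
  95x1 + 71.6x2 + 119.6x3 + 87.2x4 ≥ 363.7   (octane-barrels)
  4.04x1 + 4.87x2 + 3.56x3 + 5.24x4 ≥ 13.62   (energy)
  x1, x2, x3, x4 ≥ 0.
The optimal basis is {butane, straight-run naphtha, ethanol}; FCC naphtha drops out. Binding constraints: oxygenate mass, octane-barrels, energy.
So butane = 2.057 barrels, straight-run naphtha = 0.10977 barrels, ethanol = 1.3414 barrels.
Hence cost = 72.61·2.057 + 78.03·0.10977 + 124.86·1.3414 = $325.4113.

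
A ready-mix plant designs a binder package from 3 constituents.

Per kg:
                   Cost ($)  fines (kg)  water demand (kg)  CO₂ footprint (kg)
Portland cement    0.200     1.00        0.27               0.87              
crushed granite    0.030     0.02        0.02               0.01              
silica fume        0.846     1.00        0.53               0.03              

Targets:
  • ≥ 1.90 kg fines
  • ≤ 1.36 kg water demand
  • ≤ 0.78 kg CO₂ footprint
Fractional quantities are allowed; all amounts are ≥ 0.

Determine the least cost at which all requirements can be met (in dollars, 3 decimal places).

Treat it as an LP. Let x1 = kg of Portland cement, x2 = kg of crushed granite, x3 = kg of silica fume.
Minimize 0.2x1 + 0.03x2 + 0.846x3 with:
  1x1 + 0.02x2 + 1x3 ≥ 1.9   (fines)
  0.27x1 + 0.02x2 + 0.53x3 ≤ 1.36   (water demand)
  0.87x1 + 0.01x2 + 0.03x3 ≤ 0.78   (CO₂ footprint)
  x1, x2, x3 ≥ 0.
At the optimum only Portland cement, silica fume are positive (crushed granite = 0). Binding constraints: fines and CO₂ footprint.
Solving gives x1 = 0.8607, x3 = 1.039.
Hence cost = 0.2·0.8607 + 0.846·1.039 = $1.05113.

$1.051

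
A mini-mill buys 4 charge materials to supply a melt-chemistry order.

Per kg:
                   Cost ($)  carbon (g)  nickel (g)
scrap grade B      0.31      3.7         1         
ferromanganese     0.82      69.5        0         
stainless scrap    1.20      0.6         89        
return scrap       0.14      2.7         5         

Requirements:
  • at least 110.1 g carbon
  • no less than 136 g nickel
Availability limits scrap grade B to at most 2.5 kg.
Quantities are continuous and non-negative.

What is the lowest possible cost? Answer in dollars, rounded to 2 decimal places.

$3.12

Set it up as a linear program. Let x1 = kg of scrap grade B, x2 = kg of ferromanganese, x3 = kg of stainless scrap, x4 = kg of return scrap.
Minimize 0.31x1 + 0.82x2 + 1.2x3 + 0.14x4 s.t.:
  3.7x1 + 69.5x2 + 0.6x3 + 2.7x4 ≥ 110.1   (carbon)
  1x1 + 89x3 + 5x4 ≥ 136   (nickel)
  x1 ≤ 2.5
  x1, x2, x3, x4 ≥ 0.
The cheapest feasible vertex uses only ferromanganese, stainless scrap; scrap grade B, return scrap are not used. Binding constraints: carbon and nickel.
Optimal quantities: ferromanganese = 1.571 kg, stainless scrap = 1.528 kg.
Hence cost = 0.82·1.571 + 1.2·1.528 = $3.1218.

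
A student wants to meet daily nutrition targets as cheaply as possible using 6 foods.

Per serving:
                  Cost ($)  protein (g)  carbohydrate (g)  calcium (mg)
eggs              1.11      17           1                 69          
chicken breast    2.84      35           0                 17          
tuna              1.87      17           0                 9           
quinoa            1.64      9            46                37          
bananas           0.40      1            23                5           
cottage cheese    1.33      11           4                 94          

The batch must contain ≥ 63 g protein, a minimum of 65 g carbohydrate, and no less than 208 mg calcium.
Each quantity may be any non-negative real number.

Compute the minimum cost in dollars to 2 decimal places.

$5.01

Let x1 = servings of eggs, x2 = servings of chicken breast, x3 = servings of tuna, x4 = servings of quinoa, x5 = servings of bananas, x6 = servings of cottage cheese.
min 1.11x1 + 2.84x2 + 1.87x3 + 1.64x4 + 0.4x5 + 1.33x6 s.t.:
  17x1 + 35x2 + 17x3 + 9x4 + 1x5 + 11x6 ≥ 63   (protein)
  1x1 + 46x4 + 23x5 + 4x6 ≥ 65   (carbohydrate)
  69x1 + 17x2 + 9x3 + 37x4 + 5x5 + 94x6 ≥ 208   (calcium)
  x1, x2, x3, x4, x5, x6 ≥ 0.
The cheapest feasible vertex uses only eggs, bananas; chicken breast, tuna, quinoa, cottage cheese are not used. The protein and carbohydrate requirements are met with equality.
Solving gives x1 = 3.549, x5 = 2.672.
Cost = 1.11·3.549 + 0.4·2.672 = 5.0082.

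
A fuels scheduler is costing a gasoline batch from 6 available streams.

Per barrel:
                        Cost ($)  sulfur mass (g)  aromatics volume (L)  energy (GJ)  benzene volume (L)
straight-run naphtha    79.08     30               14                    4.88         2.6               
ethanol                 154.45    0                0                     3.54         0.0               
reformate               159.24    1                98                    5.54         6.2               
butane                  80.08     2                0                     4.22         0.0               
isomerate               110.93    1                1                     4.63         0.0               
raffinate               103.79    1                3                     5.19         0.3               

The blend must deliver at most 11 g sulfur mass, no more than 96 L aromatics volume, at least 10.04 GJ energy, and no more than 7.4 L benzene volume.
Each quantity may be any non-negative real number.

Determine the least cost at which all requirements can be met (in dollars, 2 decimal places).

This is a linear program. Let x1 = barrels of straight-run naphtha, x2 = barrels of ethanol, x3 = barrels of reformate, x4 = barrels of butane, x5 = barrels of isomerate, x6 = barrels of raffinate.
Minimise 79.08x1 + 154.45x2 + 159.24x3 + 80.08x4 + 110.93x5 + 103.79x6 s.t.:
  30x1 + 1x3 + 2x4 + 1x5 + 1x6 ≤ 11   (sulfur mass)
  14x1 + 98x3 + 1x5 + 3x6 ≤ 96   (aromatics volume)
  4.88x1 + 3.54x2 + 5.54x3 + 4.22x4 + 4.63x5 + 5.19x6 ≥ 10.04   (energy)
  2.6x1 + 6.2x3 + 0.3x6 ≤ 7.4   (benzene volume)
  x1, x2, x3, x4, x5, x6 ≥ 0.
The cheapest feasible vertex uses only straight-run naphtha, butane; ethanol, reformate, isomerate, raffinate are not used. There the sulfur mass and energy constraints are tight.
So straight-run naphtha = 0.225436 barrels, butane = 2.11845 barrels.
Total cost: 79.08·0.225436 + 80.08·2.11845 = 187.4730.

$187.47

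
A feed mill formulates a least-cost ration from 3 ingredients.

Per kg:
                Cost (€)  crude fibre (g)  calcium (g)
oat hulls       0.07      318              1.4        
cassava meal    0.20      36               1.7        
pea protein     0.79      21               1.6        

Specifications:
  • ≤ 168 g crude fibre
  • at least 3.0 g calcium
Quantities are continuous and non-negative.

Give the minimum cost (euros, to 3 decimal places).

€0.319

Let x1 = kg of oat hulls, x2 = kg of cassava meal, x3 = kg of pea protein.
min 0.07x1 + 0.2x2 + 0.79x3 s.t.:
  318x1 + 36x2 + 21x3 ≤ 168   (crude fibre)
  1.4x1 + 1.7x2 + 1.6x3 ≥ 3   (calcium)
  x1, x2, x3 ≥ 0.
At the optimum only oat hulls, cassava meal are positive (pea protein = 0). The crude fibre and calcium requirements are met with equality.
That vertex is x1 = 0.3623, x2 = 1.466.
Cost = 0.07·0.3623 + 0.2·1.466 = 0.31856.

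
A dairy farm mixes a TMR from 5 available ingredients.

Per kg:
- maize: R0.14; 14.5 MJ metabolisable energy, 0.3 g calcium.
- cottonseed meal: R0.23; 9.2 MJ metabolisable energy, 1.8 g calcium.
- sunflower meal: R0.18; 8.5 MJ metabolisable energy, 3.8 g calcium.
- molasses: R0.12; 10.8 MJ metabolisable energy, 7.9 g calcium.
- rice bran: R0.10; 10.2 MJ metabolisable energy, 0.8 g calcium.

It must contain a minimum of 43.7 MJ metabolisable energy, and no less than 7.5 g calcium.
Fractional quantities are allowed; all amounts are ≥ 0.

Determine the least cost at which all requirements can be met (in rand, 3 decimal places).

R0.435

This is a linear program. Let x1 = kg of maize, x2 = kg of cottonseed meal, x3 = kg of sunflower meal, x4 = kg of molasses, x5 = kg of rice bran.
min 0.14x1 + 0.23x2 + 0.18x3 + 0.12x4 + 0.1x5 with:
  14.5x1 + 9.2x2 + 8.5x3 + 10.8x4 + 10.2x5 ≥ 43.7   (metabolisable energy)
  0.3x1 + 1.8x2 + 3.8x3 + 7.9x4 + 0.8x5 ≥ 7.5   (calcium)
  x1, x2, x3, x4, x5 ≥ 0.
At the optimum only maize, molasses are positive (cottonseed meal, sunflower meal, rice bran = 0). There the metabolisable energy and calcium constraints are tight.
So maize = 2.374 kg, molasses = 0.8592 kg.
Cost = 0.14·2.374 + 0.12·0.8592 = 0.43546.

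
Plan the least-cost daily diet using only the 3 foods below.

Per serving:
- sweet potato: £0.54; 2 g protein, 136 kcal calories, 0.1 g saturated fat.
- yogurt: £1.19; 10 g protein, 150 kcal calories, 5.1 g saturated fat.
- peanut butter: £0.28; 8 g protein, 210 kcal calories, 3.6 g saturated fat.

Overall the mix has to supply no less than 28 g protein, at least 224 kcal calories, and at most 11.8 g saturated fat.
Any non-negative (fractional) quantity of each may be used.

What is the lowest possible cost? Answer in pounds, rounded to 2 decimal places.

£1.45

Let x1 = servings of sweet potato, x2 = servings of yogurt, x3 = servings of peanut butter.
Minimize 0.54x1 + 1.19x2 + 0.28x3 subject to:
  2x1 + 10x2 + 8x3 ≥ 28   (protein)
  136x1 + 150x2 + 210x3 ≥ 224   (calories)
  0.1x1 + 5.1x2 + 3.6x3 ≤ 11.8   (saturated fat)
  x1, x2, x3 ≥ 0.
The cheapest feasible vertex uses only sweet potato, peanut butter; yogurt is not used. There the protein and saturated fat constraints are tight.
Solving gives x1 = 1, x3 = 3.25.
Total cost: 0.54·1 + 0.28·3.25 = 1.4500.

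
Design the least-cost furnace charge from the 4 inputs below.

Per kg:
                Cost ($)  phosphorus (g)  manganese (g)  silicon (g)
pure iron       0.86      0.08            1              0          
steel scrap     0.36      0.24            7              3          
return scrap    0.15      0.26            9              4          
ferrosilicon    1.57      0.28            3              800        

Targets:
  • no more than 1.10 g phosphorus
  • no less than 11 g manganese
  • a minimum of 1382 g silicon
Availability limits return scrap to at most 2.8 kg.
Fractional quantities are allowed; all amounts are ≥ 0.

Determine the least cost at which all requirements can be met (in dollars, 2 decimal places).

$2.80

Treat it as an LP. Let x1 = kg of pure iron, x2 = kg of steel scrap, x3 = kg of return scrap, x4 = kg of ferrosilicon.
Minimise 0.86x1 + 0.36x2 + 0.15x3 + 1.57x4 s.t.:
  0.08x1 + 0.24x2 + 0.26x3 + 0.28x4 ≤ 1.1   (phosphorus)
  1x1 + 7x2 + 9x3 + 3x4 ≥ 11   (manganese)
  3x2 + 4x3 + 800x4 ≥ 1382   (silicon)
  x3 ≤ 2.8
  x1, x2, x3, x4 ≥ 0.
At the optimum only return scrap, ferrosilicon are positive (pure iron, steel scrap = 0). There the manganese and silicon constraints are tight.
So return scrap = 0.6475 kg, ferrosilicon = 1.724 kg.
Objective = 0.15·0.6475 + 1.57·1.724 = 2.8038.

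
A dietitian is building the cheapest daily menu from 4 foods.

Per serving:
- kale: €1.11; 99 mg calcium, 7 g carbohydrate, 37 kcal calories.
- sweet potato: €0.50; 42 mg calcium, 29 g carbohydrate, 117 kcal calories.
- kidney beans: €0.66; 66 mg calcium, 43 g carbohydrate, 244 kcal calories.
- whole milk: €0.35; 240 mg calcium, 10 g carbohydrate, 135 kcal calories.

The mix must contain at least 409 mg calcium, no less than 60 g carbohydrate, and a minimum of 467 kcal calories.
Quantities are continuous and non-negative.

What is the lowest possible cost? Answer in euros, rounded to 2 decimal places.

Set it up as a linear program. Let x1 = servings of kale, x2 = servings of sweet potato, x3 = servings of kidney beans, x4 = servings of whole milk.
Minimize 1.11x1 + 0.5x2 + 0.66x3 + 0.35x4 s.t.:
  99x1 + 42x2 + 66x3 + 240x4 ≥ 409   (calcium)
  7x1 + 29x2 + 43x3 + 10x4 ≥ 60   (carbohydrate)
  37x1 + 117x2 + 244x3 + 135x4 ≥ 467   (calories)
  x1, x2, x3, x4 ≥ 0.
The minimum-cost mix takes nothing from kale, sweet potato — only kidney beans, whole milk. The carbohydrate and calories requirements are met with equality.
So kidney beans = 1.019 servings, whole milk = 1.617 servings.
Hence cost = 0.66·1.019 + 0.35·1.617 = €1.2385.

€1.24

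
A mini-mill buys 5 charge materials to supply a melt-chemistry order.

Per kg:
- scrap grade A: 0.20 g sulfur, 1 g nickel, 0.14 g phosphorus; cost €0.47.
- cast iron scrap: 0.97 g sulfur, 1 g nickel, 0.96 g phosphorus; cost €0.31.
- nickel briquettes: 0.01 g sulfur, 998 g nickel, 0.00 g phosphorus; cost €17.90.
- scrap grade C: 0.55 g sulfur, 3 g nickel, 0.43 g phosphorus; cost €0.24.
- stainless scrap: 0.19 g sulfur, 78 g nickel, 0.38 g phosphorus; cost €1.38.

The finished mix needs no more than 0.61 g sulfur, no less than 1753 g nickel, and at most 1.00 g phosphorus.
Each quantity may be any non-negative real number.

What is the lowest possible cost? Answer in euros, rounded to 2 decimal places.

€31.39

Let x1 = kg of scrap grade A, x2 = kg of cast iron scrap, x3 = kg of nickel briquettes, x4 = kg of scrap grade C, x5 = kg of stainless scrap.
Minimise 0.47x1 + 0.31x2 + 17.9x3 + 0.24x4 + 1.38x5 with:
  0.2x1 + 0.97x2 + 0.01x3 + 0.55x4 + 0.19x5 ≤ 0.61   (sulfur)
  1x1 + 1x2 + 998x3 + 3x4 + 78x5 ≥ 1753   (nickel)
  0.14x1 + 0.96x2 + 0.43x4 + 0.38x5 ≤ 1   (phosphorus)
  x1, x2, x3, x4, x5 ≥ 0.
At the optimum only nickel briquettes, stainless scrap are positive (scrap grade A, cast iron scrap, scrap grade C = 0). Binding constraints: nickel and phosphorus.
So nickel briquettes = 1.5508 kg, stainless scrap = 2.6316 kg.
Cost = 17.9·1.5508 + 1.38·2.6316 = 31.3909.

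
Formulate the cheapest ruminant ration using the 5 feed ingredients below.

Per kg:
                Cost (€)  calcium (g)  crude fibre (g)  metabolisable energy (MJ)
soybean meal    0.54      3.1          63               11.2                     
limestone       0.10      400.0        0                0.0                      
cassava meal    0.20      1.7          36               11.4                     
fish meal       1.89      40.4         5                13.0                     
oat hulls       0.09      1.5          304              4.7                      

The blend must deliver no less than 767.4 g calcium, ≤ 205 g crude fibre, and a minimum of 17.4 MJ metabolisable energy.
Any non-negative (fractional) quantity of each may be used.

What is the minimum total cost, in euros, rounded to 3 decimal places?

Let x1 = kg of soybean meal, x2 = kg of limestone, x3 = kg of cassava meal, x4 = kg of fish meal, x5 = kg of oat hulls.
Minimize 0.54x1 + 0.1x2 + 0.2x3 + 1.89x4 + 0.09x5 with:
  3.1x1 + 400x2 + 1.7x3 + 40.4x4 + 1.5x5 ≥ 767.4   (calcium)
  63x1 + 36x3 + 5x4 + 304x5 ≤ 205   (crude fibre)
  11.2x1 + 11.4x3 + 13x4 + 4.7x5 ≥ 17.4   (metabolisable energy)
  x1, x2, x3, x4, x5 ≥ 0.
At the optimum only limestone, cassava meal are positive (soybean meal, fish meal, oat hulls = 0). Binding constraints: calcium and metabolisable energy.
That vertex is x2 = 1.912, x3 = 1.526.
Total cost: 0.1·1.912 + 0.2·1.526 = 0.49640.

€0.496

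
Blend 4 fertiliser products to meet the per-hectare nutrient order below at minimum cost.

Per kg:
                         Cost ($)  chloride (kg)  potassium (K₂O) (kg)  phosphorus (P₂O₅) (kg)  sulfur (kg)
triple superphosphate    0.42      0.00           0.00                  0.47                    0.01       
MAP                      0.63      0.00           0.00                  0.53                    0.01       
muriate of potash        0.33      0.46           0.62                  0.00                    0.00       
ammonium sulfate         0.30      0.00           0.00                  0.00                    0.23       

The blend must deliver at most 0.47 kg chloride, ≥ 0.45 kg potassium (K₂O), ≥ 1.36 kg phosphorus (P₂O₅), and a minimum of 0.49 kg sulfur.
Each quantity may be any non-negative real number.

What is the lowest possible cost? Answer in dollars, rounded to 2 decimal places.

$2.06

Let x1 = kg of triple superphosphate, x2 = kg of MAP, x3 = kg of muriate of potash, x4 = kg of ammonium sulfate.
Minimise 0.42x1 + 0.63x2 + 0.33x3 + 0.3x4 s.t.:
  0.46x3 ≤ 0.47   (chloride)
  0.62x3 ≥ 0.45   (potassium (K₂O))
  0.47x1 + 0.53x2 ≥ 1.36   (phosphorus (P₂O₅))
  0.01x1 + 0.01x2 + 0.23x4 ≥ 0.49   (sulfur)
  x1, x2, x3, x4 ≥ 0.
The cheapest feasible vertex uses only triple superphosphate, muriate of potash, ammonium sulfate; MAP is not used. There the potassium (K₂O), phosphorus (P₂O₅), sulfur constraints are tight.
Solving gives x1 = 2.894, x3 = 0.7258, x4 = 2.005.
Hence cost = 0.42·2.894 + 0.33·0.7258 + 0.3·2.005 = $2.0565.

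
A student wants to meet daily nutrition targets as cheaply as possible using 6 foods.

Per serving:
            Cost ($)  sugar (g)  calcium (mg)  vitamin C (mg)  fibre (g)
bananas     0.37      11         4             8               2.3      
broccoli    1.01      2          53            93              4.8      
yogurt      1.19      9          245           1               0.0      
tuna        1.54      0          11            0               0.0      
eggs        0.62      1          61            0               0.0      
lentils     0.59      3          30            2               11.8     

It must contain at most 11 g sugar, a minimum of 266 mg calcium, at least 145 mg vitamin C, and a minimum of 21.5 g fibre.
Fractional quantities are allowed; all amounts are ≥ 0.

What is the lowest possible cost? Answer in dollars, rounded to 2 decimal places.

Let x1 = servings of bananas, x2 = servings of broccoli, x3 = servings of yogurt, x4 = servings of tuna, x5 = servings of eggs, x6 = servings of lentils.
Minimise 0.37x1 + 1.01x2 + 1.19x3 + 1.54x4 + 0.62x5 + 0.59x6 s.t.:
  11x1 + 2x2 + 9x3 + 1x5 + 3x6 ≤ 11   (sugar)
  4x1 + 53x2 + 245x3 + 11x4 + 61x5 + 30x6 ≥ 266   (calcium)
  8x1 + 93x2 + 1x3 + 2x6 ≥ 145   (vitamin C)
  2.3x1 + 4.8x2 + 11.8x6 ≥ 21.5   (fibre)
  x1, x2, x3, x4, x5, x6 ≥ 0.
The minimum-cost mix takes nothing from bananas, tuna — only broccoli, yogurt, eggs, lentils. The sugar, calcium, vitamin C, fibre requirements are met with equality.
Optimal quantities: broccoli = 1.529 servings, yogurt = 0.3812 servings, eggs = 0.9107 servings, lentils = 1.2 servings.
Cost = 1.01·1.529 + 1.19·0.3812 + 0.62·0.9107 + 0.59·1.2 = 3.2706.

$3.27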